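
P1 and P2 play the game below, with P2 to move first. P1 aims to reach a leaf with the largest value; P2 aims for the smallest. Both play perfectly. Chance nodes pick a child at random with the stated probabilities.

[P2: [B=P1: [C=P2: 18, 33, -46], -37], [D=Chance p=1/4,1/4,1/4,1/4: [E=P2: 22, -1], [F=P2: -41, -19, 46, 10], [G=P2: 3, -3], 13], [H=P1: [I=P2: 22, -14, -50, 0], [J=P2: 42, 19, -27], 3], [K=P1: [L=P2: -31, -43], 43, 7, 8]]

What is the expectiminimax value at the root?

C (P2): min(18, 33, -46) = -46
B (P1): max(-46, -37) = -37
E (P2): min(22, -1) = -1
F (P2): min(-41, -19, 46, 10) = -41
G (P2): min(3, -3) = -3
D (Chance): 1/4·-1 + 1/4·-41 + 1/4·-3 + 1/4·13 = -8
I (P2): min(22, -14, -50, 0) = -50
J (P2): min(42, 19, -27) = -27
H (P1): max(-50, -27, 3) = 3
L (P2): min(-31, -43) = -43
K (P1): max(-43, 43, 7, 8) = 43
Root (P2): min(-37, -8, 3, 43) = -37

-37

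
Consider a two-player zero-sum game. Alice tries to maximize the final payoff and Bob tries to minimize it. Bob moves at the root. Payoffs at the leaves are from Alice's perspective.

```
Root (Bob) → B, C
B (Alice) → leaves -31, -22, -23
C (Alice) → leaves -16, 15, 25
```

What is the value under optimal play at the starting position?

B (Alice): max(-31, -22, -23) = -22
C (Alice): max(-16, 15, 25) = 25
Root (Bob): min(-22, 25) = -22

-22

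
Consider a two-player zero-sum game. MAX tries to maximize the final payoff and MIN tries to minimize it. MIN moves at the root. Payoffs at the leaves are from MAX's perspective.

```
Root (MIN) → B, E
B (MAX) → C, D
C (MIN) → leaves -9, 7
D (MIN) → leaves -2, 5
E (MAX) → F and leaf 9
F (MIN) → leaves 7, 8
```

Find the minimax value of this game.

C (MIN): min(-9, 7) = -9
D (MIN): min(-2, 5) = -2
B (MAX): max(-9, -2) = -2
F (MIN): min(7, 8) = 7
E (MAX): max(7, 9) = 9
Root (MIN): min(-2, 9) = -2

-2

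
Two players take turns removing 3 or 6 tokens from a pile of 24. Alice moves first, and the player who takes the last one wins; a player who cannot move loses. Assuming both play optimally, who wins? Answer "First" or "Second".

First

i:   0  1  2  3  4  5  6  7  8  9 10 11 12 13 14 15 16 17 18 19 20 21 22 23 24
     L  L  L  W  W  W  W  W  W  L  L  L  W  W  W  W  W  W  L  L  L  W  W  W  W
Position 24 is W, so the first player wins.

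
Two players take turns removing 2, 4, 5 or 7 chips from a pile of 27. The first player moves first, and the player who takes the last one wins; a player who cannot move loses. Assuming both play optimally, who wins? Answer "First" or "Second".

Positions where the player to move wins (W) vs loses (L):
i:   0  1  2  3  4  5  6  7  8  9 10 11 12 13 14 15 16 17 18 19 20 21 22 23 24 25 26 27
     L  L  W  W  W  W  W  W  W  L  L  W  W  W  W  W  W  W  L  L  W  W  W  W  W  W  W  L
Position 27 is L, so the second player wins.

Second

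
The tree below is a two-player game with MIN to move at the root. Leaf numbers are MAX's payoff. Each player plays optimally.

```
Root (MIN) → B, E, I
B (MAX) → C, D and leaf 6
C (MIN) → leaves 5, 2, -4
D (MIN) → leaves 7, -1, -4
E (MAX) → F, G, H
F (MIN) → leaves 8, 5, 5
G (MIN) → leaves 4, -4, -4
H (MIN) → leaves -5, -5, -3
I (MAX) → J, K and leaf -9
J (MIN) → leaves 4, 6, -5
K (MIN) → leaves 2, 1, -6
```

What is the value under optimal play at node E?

F: min(8, 5, 5) = 5
G: min(4, -4, -4) = -4
H: min(-5, -5, -3) = -5
E: max(5, -4, -5) = 5

5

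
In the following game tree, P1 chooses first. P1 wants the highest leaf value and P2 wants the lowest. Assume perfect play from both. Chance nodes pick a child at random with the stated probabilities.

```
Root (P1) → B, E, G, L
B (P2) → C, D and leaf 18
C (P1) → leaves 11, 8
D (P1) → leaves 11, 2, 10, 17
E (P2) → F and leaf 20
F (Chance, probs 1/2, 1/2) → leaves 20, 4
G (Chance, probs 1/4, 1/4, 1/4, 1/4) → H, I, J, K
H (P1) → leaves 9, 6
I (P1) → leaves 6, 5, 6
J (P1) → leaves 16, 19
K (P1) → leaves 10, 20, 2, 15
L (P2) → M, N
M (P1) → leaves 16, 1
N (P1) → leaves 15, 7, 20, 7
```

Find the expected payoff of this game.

C (P1): max(11, 8) = 11
D (P1): max(11, 2, 10, 17) = 17
B (P2): min(11, 17, 18) = 11
F (Chance): 1/2·20 + 1/2·4 = 12
E (P2): min(12, 20) = 12
H (P1): max(9, 6) = 9
I (P1): max(6, 5, 6) = 6
J (P1): max(16, 19) = 19
K (P1): max(10, 20, 2, 15) = 20
G (Chance): 1/4·9 + 1/4·6 + 1/4·19 + 1/4·20 = 13.5
M (P1): max(16, 1) = 16
N (P1): max(15, 7, 20, 7) = 20
L (P2): min(16, 20) = 16
Root (P1): max(11, 12, 13.5, 16) = 16

16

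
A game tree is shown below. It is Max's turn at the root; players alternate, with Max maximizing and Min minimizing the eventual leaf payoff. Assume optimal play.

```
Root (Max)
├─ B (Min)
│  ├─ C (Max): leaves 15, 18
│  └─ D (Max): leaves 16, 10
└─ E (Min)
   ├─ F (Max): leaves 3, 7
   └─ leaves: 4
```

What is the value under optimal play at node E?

4

F: max(3, 7) = 7
E: min(7, 4) = 4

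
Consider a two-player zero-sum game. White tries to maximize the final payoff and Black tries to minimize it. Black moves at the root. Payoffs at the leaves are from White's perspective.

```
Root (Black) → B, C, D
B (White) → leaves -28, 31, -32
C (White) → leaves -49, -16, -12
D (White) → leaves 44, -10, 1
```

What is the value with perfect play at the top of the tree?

B (White): max(-28, 31, -32) = 31
C (White): max(-49, -16, -12) = -12
D (White): max(44, -10, 1) = 44
Root (Black): min(31, -12, 44) = -12

-12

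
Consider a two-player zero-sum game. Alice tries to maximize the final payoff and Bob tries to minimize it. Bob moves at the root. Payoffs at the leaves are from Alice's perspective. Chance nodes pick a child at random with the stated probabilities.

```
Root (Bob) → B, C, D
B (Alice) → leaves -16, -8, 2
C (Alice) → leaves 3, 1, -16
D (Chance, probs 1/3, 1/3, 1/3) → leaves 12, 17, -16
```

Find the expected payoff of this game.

2

B (Alice): max(-16, -8, 2) = 2
C (Alice): max(3, 1, -16) = 3
D (Chance): 1/3·12 + 1/3·17 + 1/3·-16 = 4.33
Root (Bob): min(2, 3, 4.33) = 2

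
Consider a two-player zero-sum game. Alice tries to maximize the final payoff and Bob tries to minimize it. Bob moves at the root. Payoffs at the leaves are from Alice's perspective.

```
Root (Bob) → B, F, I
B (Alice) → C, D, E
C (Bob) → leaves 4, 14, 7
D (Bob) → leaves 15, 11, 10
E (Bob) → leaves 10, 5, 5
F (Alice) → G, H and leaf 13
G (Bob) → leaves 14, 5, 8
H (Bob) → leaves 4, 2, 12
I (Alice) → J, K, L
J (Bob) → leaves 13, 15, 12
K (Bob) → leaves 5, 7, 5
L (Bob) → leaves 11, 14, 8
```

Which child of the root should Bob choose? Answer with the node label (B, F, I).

C (Bob): min(4, 14, 7) = 4
D (Bob): min(15, 11, 10) = 10
E (Bob): min(10, 5, 5) = 5
B (Alice): max(4, 10, 5) = 10
G (Bob): min(14, 5, 8) = 5
H (Bob): min(4, 2, 12) = 2
F (Alice): max(5, 2, 13) = 13
J (Bob): min(13, 15, 12) = 12
K (Bob): min(5, 7, 5) = 5
L (Bob): min(11, 14, 8) = 8
I (Alice): max(12, 5, 8) = 12
Root (Bob): min(10, 13, 12) = 10
Bob picks the child with the lowest value: B (value 10).

B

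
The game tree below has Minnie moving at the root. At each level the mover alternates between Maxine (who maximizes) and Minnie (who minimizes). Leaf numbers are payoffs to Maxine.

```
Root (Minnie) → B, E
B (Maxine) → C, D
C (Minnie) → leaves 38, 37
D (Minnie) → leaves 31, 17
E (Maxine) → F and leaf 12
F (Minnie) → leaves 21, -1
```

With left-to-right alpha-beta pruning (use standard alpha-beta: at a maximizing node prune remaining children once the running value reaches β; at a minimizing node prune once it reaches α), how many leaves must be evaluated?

C [α=-∞,β=+∞]: v=37
D [α=37,β=+∞]: v=31 after child 1 ≤ α → α-cutoff, skip 1
B [α=-∞,β=+∞]: v=37
F [α=-∞,β=37]: v=-1
E [α=-∞,β=37]: v=12
Root [α=-∞,β=+∞]: v=12
Leaves evaluated: 6 of 7.

6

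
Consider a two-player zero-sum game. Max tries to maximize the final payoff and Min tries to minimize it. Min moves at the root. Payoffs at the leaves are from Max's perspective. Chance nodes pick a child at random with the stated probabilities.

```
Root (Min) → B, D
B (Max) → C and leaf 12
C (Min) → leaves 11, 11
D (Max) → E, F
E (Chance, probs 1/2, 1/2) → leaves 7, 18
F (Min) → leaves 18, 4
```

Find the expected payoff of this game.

C (Min): min(11, 11) = 11
B (Max): max(11, 12) = 12
E (Chance): 1/2·7 + 1/2·18 = 12.5
F (Min): min(18, 4) = 4
D (Max): max(12.5, 4) = 12.5
Root (Min): min(12, 12.5) = 12

12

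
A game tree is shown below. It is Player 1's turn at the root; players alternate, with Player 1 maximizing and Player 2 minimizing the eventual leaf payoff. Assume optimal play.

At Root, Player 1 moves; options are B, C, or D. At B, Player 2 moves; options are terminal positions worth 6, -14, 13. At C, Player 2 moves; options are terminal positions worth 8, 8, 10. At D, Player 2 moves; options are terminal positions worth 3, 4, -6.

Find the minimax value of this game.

B (Player 2): min(6, -14, 13) = -14
C (Player 2): min(8, 8, 10) = 8
D (Player 2): min(3, 4, -6) = -6
Root (Player 1): max(-14, 8, -6) = 8

8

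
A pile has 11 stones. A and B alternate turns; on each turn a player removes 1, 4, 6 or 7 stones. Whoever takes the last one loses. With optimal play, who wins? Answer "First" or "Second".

Positions where the player to move wins (W) vs loses (L):
i:   0  1  2  3  4  5  6  7  8  9 10 11
     W  L  W  L  W  W  L  W  W  W  W  L
Position 11 is L, so the second player wins.

Second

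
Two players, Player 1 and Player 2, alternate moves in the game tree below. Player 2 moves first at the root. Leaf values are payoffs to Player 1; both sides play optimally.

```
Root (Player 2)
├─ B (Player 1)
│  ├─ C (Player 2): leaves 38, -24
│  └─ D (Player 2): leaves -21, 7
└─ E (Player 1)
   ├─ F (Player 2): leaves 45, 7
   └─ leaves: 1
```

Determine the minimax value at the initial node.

-21

C (Player 2): min(38, -24) = -24
D (Player 2): min(-21, 7) = -21
B (Player 1): max(-24, -21) = -21
F (Player 2): min(45, 7) = 7
E (Player 1): max(7, 1) = 7
Root (Player 2): min(-21, 7) = -21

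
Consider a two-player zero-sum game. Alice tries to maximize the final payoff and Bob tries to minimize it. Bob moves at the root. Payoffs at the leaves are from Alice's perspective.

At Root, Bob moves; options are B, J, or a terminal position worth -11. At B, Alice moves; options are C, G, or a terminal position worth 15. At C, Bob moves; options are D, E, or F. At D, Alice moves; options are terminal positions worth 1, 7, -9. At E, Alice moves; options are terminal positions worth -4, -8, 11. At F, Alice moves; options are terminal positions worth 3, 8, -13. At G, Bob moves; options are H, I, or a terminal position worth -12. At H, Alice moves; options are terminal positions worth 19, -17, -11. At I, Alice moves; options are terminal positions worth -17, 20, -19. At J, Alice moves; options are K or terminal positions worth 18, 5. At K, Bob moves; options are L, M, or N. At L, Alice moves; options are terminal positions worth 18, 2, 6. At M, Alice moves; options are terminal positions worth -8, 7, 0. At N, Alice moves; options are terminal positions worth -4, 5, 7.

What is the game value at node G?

H: max(19, -17, -11) = 19
I: max(-17, 20, -19) = 20
G: min(19, 20, -12) = -12

-12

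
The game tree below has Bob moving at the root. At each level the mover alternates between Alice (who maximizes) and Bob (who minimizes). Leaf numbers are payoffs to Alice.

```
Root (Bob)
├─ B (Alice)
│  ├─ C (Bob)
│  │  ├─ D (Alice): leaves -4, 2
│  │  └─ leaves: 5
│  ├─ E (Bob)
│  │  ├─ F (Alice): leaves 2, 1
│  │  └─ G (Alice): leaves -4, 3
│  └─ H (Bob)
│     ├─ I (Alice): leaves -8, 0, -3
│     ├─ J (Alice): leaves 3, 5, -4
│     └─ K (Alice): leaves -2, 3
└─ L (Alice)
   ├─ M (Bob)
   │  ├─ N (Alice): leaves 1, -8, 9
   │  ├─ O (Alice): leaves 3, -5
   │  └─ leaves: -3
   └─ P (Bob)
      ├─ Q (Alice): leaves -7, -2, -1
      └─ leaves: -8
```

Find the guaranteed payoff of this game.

-3

D (Alice): max(-4, 2) = 2
C (Bob): min(2, 5) = 2
F (Alice): max(2, 1) = 2
G (Alice): max(-4, 3) = 3
E (Bob): min(2, 3) = 2
I (Alice): max(-8, 0, -3) = 0
J (Alice): max(3, 5, -4) = 5
K (Alice): max(-2, 3) = 3
H (Bob): min(0, 5, 3) = 0
B (Alice): max(2, 2, 0) = 2
N (Alice): max(1, -8, 9) = 9
O (Alice): max(3, -5) = 3
M (Bob): min(9, 3, -3) = -3
Q (Alice): max(-7, -2, -1) = -1
P (Bob): min(-1, -8) = -8
L (Alice): max(-3, -8) = -3
Root (Bob): min(2, -3) = -3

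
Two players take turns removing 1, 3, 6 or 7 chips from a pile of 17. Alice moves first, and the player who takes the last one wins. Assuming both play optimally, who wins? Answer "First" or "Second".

Compute winning (W) and losing (L) positions by backward induction:
i:   0  1  2  3  4  5  6  7  8  9 10 11 12 13 14 15 16 17
     L  W  L  W  L  W  W  W  W  W  W  W  L  W  L  W  L  W
Position 17 is W, so the first player wins.

First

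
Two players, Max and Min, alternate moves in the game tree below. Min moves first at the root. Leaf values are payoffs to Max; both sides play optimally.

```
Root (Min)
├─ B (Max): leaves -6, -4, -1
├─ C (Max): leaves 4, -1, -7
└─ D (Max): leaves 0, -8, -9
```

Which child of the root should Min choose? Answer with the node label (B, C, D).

B (Max): max(-6, -4, -1) = -1
C (Max): max(4, -1, -7) = 4
D (Max): max(0, -8, -9) = 0
Root (Min): min(-1, 4, 0) = -1
Min picks the child with the lowest value: B (value -1).

B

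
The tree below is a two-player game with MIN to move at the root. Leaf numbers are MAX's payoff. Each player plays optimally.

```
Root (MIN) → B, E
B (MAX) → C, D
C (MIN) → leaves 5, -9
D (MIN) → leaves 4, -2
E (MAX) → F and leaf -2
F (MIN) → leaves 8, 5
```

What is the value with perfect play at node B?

C: min(5, -9) = -9
D: min(4, -2) = -2
B: max(-9, -2) = -2

-2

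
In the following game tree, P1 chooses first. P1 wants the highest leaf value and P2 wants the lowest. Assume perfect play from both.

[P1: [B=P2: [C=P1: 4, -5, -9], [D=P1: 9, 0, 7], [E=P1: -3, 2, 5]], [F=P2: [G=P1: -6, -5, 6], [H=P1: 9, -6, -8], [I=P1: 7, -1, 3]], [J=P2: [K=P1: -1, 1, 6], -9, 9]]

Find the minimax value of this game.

C (P1): max(4, -5, -9) = 4
D (P1): max(9, 0, 7) = 9
E (P1): max(-3, 2, 5) = 5
B (P2): min(4, 9, 5) = 4
G (P1): max(-6, -5, 6) = 6
H (P1): max(9, -6, -8) = 9
I (P1): max(7, -1, 3) = 7
F (P2): min(6, 9, 7) = 6
K (P1): max(-1, 1, 6) = 6
J (P2): min(6, -9, 9) = -9
Root (P1): max(4, 6, -9) = 6

6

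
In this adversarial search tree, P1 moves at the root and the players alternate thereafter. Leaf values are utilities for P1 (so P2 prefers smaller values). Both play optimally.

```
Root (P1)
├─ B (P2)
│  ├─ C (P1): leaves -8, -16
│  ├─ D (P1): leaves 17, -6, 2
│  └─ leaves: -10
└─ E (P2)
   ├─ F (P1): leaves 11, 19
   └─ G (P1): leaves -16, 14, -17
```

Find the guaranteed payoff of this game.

C (P1): max(-8, -16) = -8
D (P1): max(17, -6, 2) = 17
B (P2): min(-8, 17, -10) = -10
F (P1): max(11, 19) = 19
G (P1): max(-16, 14, -17) = 14
E (P2): min(19, 14) = 14
Root (P1): max(-10, 14) = 14

14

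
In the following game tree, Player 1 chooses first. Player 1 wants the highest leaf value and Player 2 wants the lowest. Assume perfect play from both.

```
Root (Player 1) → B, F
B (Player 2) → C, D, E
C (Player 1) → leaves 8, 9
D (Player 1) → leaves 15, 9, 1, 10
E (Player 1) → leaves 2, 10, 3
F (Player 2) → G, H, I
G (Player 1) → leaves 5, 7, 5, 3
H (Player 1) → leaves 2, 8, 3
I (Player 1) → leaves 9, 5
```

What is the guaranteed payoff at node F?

G: max(5, 7, 5, 3) = 7
H: max(2, 8, 3) = 8
I: max(9, 5) = 9
F: min(7, 8, 9) = 7

7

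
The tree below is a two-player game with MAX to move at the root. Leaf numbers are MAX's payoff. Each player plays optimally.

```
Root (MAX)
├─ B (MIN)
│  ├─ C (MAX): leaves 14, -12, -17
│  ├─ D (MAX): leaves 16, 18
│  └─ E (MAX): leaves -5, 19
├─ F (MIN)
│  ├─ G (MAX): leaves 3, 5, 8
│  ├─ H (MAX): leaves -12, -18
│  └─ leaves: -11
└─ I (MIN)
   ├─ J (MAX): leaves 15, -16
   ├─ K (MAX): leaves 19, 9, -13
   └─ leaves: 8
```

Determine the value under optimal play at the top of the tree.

14

C (MAX): max(14, -12, -17) = 14
D (MAX): max(16, 18) = 18
E (MAX): max(-5, 19) = 19
B (MIN): min(14, 18, 19) = 14
G (MAX): max(3, 5, 8) = 8
H (MAX): max(-12, -18) = -12
F (MIN): min(8, -12, -11) = -12
J (MAX): max(15, -16) = 15
K (MAX): max(19, 9, -13) = 19
I (MIN): min(15, 19, 8) = 8
Root (MAX): max(14, -12, 8) = 14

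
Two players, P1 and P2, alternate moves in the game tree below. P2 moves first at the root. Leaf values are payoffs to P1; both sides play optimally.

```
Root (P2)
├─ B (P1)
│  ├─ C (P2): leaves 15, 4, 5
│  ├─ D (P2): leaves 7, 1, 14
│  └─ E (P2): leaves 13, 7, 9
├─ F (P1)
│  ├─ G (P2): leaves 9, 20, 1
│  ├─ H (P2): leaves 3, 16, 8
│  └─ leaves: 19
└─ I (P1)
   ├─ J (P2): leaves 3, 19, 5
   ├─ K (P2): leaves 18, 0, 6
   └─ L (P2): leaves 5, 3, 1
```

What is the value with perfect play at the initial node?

3

C (P2): min(15, 4, 5) = 4
D (P2): min(7, 1, 14) = 1
E (P2): min(13, 7, 9) = 7
B (P1): max(4, 1, 7) = 7
G (P2): min(9, 20, 1) = 1
H (P2): min(3, 16, 8) = 3
F (P1): max(1, 3, 19) = 19
J (P2): min(3, 19, 5) = 3
K (P2): min(18, 0, 6) = 0
L (P2): min(5, 3, 1) = 1
I (P1): max(3, 0, 1) = 3
Root (P2): min(7, 19, 3) = 3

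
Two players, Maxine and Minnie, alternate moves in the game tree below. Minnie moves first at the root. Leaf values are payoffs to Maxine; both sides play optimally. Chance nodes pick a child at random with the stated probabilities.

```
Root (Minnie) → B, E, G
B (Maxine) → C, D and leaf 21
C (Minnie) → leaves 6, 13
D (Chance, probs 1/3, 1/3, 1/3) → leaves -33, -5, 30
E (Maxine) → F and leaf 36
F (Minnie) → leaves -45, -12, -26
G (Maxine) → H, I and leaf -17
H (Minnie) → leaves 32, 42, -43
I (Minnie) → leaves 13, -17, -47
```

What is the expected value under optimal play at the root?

-17

C (Minnie): min(6, 13) = 6
D (Chance): 1/3·-33 + 1/3·-5 + 1/3·30 = -2.67
B (Maxine): max(6, -2.67, 21) = 21
F (Minnie): min(-45, -12, -26) = -45
E (Maxine): max(-45, 36) = 36
H (Minnie): min(32, 42, -43) = -43
I (Minnie): min(13, -17, -47) = -47
G (Maxine): max(-43, -47, -17) = -17
Root (Minnie): min(21, 36, -17) = -17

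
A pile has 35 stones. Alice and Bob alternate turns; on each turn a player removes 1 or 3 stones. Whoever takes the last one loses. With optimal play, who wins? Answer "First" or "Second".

Second

Compute winning (W) and losing (L) positions by backward induction:
i:   0  1  2  3  4  5  6  7  8  9 10 11 12 13 14 15 16 17 18 19 20 21 22 23 24 25 26 27 28 29 30 31 32 33 34 35
     W  L  W  L  W  L  W  L  W  L  W  L  W  L  W  L  W  L  W  L  W  L  W  L  W  L  W  L  W  L  W  L  W  L  W  L
Position 35 is L, so the second player wins.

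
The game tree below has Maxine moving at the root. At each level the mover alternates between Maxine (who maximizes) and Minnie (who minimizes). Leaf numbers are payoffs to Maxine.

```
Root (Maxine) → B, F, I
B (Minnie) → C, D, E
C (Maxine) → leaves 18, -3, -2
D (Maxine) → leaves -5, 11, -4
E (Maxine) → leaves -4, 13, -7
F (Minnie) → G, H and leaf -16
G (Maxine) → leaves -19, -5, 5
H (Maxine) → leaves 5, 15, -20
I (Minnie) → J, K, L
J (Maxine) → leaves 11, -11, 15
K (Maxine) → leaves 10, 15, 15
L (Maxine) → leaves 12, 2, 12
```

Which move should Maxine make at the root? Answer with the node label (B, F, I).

I

C (Maxine): max(18, -3, -2) = 18
D (Maxine): max(-5, 11, -4) = 11
E (Maxine): max(-4, 13, -7) = 13
B (Minnie): min(18, 11, 13) = 11
G (Maxine): max(-19, -5, 5) = 5
H (Maxine): max(5, 15, -20) = 15
F (Minnie): min(5, 15, -16) = -16
J (Maxine): max(11, -11, 15) = 15
K (Maxine): max(10, 15, 15) = 15
L (Maxine): max(12, 2, 12) = 12
I (Minnie): min(15, 15, 12) = 12
Root (Maxine): max(11, -16, 12) = 12
Maxine picks the child with the highest value: I (value 12).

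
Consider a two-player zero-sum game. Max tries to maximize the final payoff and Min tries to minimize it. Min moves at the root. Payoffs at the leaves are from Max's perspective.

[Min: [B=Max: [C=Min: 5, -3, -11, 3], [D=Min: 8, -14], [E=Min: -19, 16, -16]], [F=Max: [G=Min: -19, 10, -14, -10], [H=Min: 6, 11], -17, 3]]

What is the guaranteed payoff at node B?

-11

C: min(5, -3, -11, 3) = -11
D: min(8, -14) = -14
E: min(-19, 16, -16) = -19
B: max(-11, -14, -19) = -11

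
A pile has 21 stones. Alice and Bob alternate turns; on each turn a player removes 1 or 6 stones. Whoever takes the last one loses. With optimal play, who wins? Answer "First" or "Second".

i:   0  1  2  3  4  5  6  7  8  9 10 11 12 13 14 15 16 17 18 19 20 21
     W  L  W  L  W  L  W  W  L  W  L  W  L  W  W  L  W  L  W  L  W  W
Position 21 is W, so the first player wins.

First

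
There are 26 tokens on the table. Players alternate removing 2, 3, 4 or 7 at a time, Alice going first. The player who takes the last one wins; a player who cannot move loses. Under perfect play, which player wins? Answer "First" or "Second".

First

Mark each pile size as W (mover wins) or L (mover loses):
i:   0  1  2  3  4  5  6  7  8  9 10 11 12 13 14 15 16 17 18 19 20 21 22 23 24 25 26
     L  L  W  W  W  W  L  W  W  W  W  L  L  W  W  W  W  L  W  W  W  W  L  L  W  W  W
Position 26 is W, so the first player wins.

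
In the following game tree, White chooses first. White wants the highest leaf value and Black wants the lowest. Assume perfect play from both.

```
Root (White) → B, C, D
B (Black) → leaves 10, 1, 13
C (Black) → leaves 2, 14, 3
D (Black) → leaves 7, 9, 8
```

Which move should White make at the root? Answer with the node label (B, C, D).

D

B (Black): min(10, 1, 13) = 1
C (Black): min(2, 14, 3) = 2
D (Black): min(7, 9, 8) = 7
Root (White): max(1, 2, 7) = 7
White picks the child with the highest value: D (value 7).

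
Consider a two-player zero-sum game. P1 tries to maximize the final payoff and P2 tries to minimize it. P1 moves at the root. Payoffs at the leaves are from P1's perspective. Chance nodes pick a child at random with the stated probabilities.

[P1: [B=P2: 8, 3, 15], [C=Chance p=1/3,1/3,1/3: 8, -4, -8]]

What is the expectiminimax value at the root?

3

B (P2): min(8, 3, 15) = 3
C (Chance): 1/3·8 + 1/3·-4 + 1/3·-8 = -1.33
Root (P1): max(3, -1.33) = 3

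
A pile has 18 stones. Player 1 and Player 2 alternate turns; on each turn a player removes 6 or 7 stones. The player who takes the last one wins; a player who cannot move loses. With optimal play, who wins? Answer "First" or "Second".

Second

Mark each pile size as W (mover wins) or L (mover loses):
i:   0  1  2  3  4  5  6  7  8  9 10 11 12 13 14 15 16 17 18
     L  L  L  L  L  L  W  W  W  W  W  W  W  L  L  L  L  L  L
Position 18 is L, so the second player wins.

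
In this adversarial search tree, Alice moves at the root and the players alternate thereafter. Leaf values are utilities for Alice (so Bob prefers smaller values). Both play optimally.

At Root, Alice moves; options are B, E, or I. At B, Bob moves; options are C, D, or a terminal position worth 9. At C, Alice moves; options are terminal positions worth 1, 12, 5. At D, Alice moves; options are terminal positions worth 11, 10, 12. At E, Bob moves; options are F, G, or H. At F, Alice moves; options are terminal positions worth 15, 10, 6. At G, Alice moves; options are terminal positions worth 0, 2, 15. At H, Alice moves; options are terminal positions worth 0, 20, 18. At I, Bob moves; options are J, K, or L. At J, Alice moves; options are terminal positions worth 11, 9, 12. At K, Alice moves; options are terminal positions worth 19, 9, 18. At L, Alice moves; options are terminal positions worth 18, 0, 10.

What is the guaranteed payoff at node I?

12

J: max(11, 9, 12) = 12
K: max(19, 9, 18) = 19
L: max(18, 0, 10) = 18
I: min(12, 19, 18) = 12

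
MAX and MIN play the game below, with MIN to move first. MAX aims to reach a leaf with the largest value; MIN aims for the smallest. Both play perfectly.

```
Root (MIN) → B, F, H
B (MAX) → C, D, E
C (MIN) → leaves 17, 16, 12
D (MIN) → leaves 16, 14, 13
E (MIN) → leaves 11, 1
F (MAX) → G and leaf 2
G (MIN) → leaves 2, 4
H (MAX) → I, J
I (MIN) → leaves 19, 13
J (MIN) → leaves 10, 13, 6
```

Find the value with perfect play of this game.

C (MIN): min(17, 16, 12) = 12
D (MIN): min(16, 14, 13) = 13
E (MIN): min(11, 1) = 1
B (MAX): max(12, 13, 1) = 13
G (MIN): min(2, 4) = 2
F (MAX): max(2, 2) = 2
I (MIN): min(19, 13) = 13
J (MIN): min(10, 13, 6) = 6
H (MAX): max(13, 6) = 13
Root (MIN): min(13, 2, 13) = 2

2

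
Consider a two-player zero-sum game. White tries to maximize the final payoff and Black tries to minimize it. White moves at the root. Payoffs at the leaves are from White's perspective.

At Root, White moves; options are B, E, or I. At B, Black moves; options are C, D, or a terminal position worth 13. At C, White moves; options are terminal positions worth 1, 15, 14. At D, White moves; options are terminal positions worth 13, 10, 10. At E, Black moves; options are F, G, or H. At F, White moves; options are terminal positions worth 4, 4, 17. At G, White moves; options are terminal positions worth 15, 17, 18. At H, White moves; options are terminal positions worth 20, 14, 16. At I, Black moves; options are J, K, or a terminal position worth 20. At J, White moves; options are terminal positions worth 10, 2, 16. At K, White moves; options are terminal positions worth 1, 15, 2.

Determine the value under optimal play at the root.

17

C (White): max(1, 15, 14) = 15
D (White): max(13, 10, 10) = 13
B (Black): min(15, 13, 13) = 13
F (White): max(4, 4, 17) = 17
G (White): max(15, 17, 18) = 18
H (White): max(20, 14, 16) = 20
E (Black): min(17, 18, 20) = 17
J (White): max(10, 2, 16) = 16
K (White): max(1, 15, 2) = 15
I (Black): min(16, 15, 20) = 15
Root (White): max(13, 17, 15) = 17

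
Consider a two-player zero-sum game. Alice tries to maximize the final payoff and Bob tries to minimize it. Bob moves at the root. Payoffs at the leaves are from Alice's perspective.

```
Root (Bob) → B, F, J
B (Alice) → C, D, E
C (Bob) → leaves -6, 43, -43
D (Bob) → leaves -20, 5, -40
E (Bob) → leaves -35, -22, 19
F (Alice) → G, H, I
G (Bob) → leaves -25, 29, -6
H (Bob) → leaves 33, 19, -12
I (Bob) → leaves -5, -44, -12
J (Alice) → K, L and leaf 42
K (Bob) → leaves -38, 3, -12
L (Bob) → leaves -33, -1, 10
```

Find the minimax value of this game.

-35

C (Bob): min(-6, 43, -43) = -43
D (Bob): min(-20, 5, -40) = -40
E (Bob): min(-35, -22, 19) = -35
B (Alice): max(-43, -40, -35) = -35
G (Bob): min(-25, 29, -6) = -25
H (Bob): min(33, 19, -12) = -12
I (Bob): min(-5, -44, -12) = -44
F (Alice): max(-25, -12, -44) = -12
K (Bob): min(-38, 3, -12) = -38
L (Bob): min(-33, -1, 10) = -33
J (Alice): max(-38, -33, 42) = 42
Root (Bob): min(-35, -12, 42) = -35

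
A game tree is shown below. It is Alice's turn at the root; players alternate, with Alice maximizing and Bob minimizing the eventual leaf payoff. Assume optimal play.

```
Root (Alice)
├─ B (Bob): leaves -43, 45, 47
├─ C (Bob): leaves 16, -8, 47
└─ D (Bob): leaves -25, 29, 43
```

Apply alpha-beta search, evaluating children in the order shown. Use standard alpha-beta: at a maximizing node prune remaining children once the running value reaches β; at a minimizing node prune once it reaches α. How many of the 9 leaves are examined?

B [α=-∞,β=+∞]: v=-43
C [α=-43,β=+∞]: v=-8
D [α=-8,β=+∞]: v=-25 after child 1 ≤ α → α-cutoff, skip 2
Root [α=-∞,β=+∞]: v=-8
Leaves evaluated: 7 of 9.

7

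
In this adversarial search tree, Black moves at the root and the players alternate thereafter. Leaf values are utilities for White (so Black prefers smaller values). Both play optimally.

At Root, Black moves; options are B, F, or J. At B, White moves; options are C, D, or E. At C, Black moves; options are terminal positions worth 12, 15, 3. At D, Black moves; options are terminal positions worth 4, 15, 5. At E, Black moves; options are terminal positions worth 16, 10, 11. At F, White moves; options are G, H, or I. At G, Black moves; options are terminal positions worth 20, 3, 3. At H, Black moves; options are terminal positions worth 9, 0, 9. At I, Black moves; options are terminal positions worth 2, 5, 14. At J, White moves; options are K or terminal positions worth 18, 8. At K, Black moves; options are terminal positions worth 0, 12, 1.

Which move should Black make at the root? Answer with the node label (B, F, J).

F

C (Black): min(12, 15, 3) = 3
D (Black): min(4, 15, 5) = 4
E (Black): min(16, 10, 11) = 10
B (White): max(3, 4, 10) = 10
G (Black): min(20, 3, 3) = 3
H (Black): min(9, 0, 9) = 0
I (Black): min(2, 5, 14) = 2
F (White): max(3, 0, 2) = 3
K (Black): min(0, 12, 1) = 0
J (White): max(0, 18, 8) = 18
Root (Black): min(10, 3, 18) = 3
Black picks the child with the lowest value: F (value 3).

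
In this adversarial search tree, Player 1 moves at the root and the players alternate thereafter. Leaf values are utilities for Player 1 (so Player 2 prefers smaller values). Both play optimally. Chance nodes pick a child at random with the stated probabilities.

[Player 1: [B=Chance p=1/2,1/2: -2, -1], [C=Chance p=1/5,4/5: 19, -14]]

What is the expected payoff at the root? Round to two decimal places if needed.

-1.5

B (Chance): 1/2·-2 + 1/2·-1 = -1.5
C (Chance): 1/5·19 + 4/5·-14 = -7.4
Root (Player 1): max(-1.5, -7.4) = -1.5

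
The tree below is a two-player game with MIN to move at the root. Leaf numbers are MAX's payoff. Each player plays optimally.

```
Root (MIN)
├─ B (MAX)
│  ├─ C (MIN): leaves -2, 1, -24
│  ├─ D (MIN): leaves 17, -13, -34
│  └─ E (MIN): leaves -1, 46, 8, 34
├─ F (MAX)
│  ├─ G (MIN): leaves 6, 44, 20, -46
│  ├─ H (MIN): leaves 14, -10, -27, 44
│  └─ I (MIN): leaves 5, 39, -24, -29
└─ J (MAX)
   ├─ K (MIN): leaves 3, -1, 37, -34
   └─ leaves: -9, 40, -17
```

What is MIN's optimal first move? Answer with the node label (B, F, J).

F

C (MIN): min(-2, 1, -24) = -24
D (MIN): min(17, -13, -34) = -34
E (MIN): min(-1, 46, 8, 34) = -1
B (MAX): max(-24, -34, -1) = -1
G (MIN): min(6, 44, 20, -46) = -46
H (MIN): min(14, -10, -27, 44) = -27
I (MIN): min(5, 39, -24, -29) = -29
F (MAX): max(-46, -27, -29) = -27
K (MIN): min(3, -1, 37, -34) = -34
J (MAX): max(-34, -9, 40, -17) = 40
Root (MIN): min(-1, -27, 40) = -27
MIN picks the child with the lowest value: F (value -27).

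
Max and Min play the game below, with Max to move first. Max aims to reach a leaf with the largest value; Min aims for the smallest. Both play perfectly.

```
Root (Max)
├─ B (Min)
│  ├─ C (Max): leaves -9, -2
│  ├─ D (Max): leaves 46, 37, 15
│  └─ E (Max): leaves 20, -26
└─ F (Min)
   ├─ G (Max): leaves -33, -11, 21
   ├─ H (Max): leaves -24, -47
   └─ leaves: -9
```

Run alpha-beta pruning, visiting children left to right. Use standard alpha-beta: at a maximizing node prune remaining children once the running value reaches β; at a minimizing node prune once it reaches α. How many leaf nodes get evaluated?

9

C [α=-∞,β=+∞]: v=-2
D [α=-∞,β=-2]: v=46 after child 1 ≥ β → β-cutoff, skip 2
E [α=-∞,β=-2]: v=20 after child 1 ≥ β → β-cutoff, skip 1
B [α=-∞,β=+∞]: v=-2
G [α=-2,β=+∞]: v=21
H [α=-2,β=21]: v=-24
F [α=-2,β=+∞]: v=-24 after child 2 ≤ α → α-cutoff, skip 1
Root [α=-∞,β=+∞]: v=-2
Leaves evaluated: 9 of 13.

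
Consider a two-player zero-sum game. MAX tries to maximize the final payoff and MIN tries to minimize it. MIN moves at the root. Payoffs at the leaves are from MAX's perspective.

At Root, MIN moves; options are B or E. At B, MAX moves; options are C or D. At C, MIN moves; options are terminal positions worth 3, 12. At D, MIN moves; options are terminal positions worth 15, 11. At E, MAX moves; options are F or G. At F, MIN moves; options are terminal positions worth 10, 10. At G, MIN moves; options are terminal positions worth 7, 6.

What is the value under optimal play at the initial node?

10

C (MIN): min(3, 12) = 3
D (MIN): min(15, 11) = 11
B (MAX): max(3, 11) = 11
F (MIN): min(10, 10) = 10
G (MIN): min(7, 6) = 6
E (MAX): max(10, 6) = 10
Root (MIN): min(11, 10) = 10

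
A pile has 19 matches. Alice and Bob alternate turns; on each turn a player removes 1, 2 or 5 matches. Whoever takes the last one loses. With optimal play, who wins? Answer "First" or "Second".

Second

i:   0  1  2  3  4  5  6  7  8  9 10 11 12 13 14 15 16 17 18 19
     W  L  W  W  L  W  W  L  W  W  L  W  W  L  W  W  L  W  W  L
Position 19 is L, so the second player wins.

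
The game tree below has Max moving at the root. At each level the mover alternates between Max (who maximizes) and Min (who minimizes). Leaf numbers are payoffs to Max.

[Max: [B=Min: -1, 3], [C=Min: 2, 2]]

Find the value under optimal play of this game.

B (Min): min(-1, 3) = -1
C (Min): min(2, 2) = 2
Root (Max): max(-1, 2) = 2

2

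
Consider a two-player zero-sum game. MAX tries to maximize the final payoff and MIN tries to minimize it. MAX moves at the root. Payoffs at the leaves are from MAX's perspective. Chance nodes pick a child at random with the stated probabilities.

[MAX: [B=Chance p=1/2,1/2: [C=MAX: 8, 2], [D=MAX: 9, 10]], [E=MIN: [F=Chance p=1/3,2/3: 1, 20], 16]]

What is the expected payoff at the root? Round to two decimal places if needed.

C (MAX): max(8, 2) = 8
D (MAX): max(9, 10) = 10
B (Chance): 1/2·8 + 1/2·10 = 9
F (Chance): 1/3·1 + 2/3·20 = 13.67
E (MIN): min(13.67, 16) = 13.67
Root (MAX): max(9, 13.67) = 13.67

13.67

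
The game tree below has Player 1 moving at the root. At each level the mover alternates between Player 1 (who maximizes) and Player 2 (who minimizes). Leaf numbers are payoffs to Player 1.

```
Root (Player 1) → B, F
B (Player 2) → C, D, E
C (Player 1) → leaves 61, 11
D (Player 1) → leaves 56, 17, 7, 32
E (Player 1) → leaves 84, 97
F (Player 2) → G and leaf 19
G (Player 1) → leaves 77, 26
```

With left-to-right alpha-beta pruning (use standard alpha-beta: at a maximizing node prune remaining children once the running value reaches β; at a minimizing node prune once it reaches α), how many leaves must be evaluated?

10

C [α=-∞,β=+∞]: v=61
D [α=-∞,β=61]: v=56
E [α=-∞,β=56]: v=84 after child 1 ≥ β → β-cutoff, skip 1
B [α=-∞,β=+∞]: v=56
G [α=56,β=+∞]: v=77
F [α=56,β=+∞]: v=19
Root [α=-∞,β=+∞]: v=56
Leaves evaluated: 10 of 11.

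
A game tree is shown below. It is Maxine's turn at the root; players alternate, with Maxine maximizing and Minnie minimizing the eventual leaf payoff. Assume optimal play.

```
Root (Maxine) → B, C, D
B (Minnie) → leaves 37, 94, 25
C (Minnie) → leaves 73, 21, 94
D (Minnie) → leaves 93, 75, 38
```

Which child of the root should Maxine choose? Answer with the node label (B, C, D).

D

B (Minnie): min(37, 94, 25) = 25
C (Minnie): min(73, 21, 94) = 21
D (Minnie): min(93, 75, 38) = 38
Root (Maxine): max(25, 21, 38) = 38
Maxine picks the child with the highest value: D (value 38).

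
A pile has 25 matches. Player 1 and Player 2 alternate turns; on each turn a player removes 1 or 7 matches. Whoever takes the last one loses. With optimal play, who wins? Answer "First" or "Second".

Second

Positions where the player to move wins (W) vs loses (L):
i:   0  1  2  3  4  5  6  7  8  9 10 11 12 13 14 15 16 17 18 19 20 21 22 23 24 25
     W  L  W  L  W  L  W  L  W  L  W  L  W  L  W  L  W  L  W  L  W  L  W  L  W  L
Position 25 is L, so the second player wins.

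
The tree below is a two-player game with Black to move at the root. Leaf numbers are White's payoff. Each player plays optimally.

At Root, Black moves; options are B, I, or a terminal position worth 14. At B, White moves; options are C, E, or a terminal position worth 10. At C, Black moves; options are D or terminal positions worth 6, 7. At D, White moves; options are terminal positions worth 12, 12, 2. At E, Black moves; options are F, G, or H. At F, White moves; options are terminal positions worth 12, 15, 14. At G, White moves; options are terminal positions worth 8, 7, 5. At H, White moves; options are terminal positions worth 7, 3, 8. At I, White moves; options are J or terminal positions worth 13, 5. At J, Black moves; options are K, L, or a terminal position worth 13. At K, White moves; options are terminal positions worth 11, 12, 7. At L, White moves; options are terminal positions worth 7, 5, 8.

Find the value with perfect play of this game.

D (White): max(12, 12, 2) = 12
C (Black): min(12, 6, 7) = 6
F (White): max(12, 15, 14) = 15
G (White): max(8, 7, 5) = 8
H (White): max(7, 3, 8) = 8
E (Black): min(15, 8, 8) = 8
B (White): max(6, 8, 10) = 10
K (White): max(11, 12, 7) = 12
L (White): max(7, 5, 8) = 8
J (Black): min(12, 8, 13) = 8
I (White): max(8, 13, 5) = 13
Root (Black): min(10, 13, 14) = 10

10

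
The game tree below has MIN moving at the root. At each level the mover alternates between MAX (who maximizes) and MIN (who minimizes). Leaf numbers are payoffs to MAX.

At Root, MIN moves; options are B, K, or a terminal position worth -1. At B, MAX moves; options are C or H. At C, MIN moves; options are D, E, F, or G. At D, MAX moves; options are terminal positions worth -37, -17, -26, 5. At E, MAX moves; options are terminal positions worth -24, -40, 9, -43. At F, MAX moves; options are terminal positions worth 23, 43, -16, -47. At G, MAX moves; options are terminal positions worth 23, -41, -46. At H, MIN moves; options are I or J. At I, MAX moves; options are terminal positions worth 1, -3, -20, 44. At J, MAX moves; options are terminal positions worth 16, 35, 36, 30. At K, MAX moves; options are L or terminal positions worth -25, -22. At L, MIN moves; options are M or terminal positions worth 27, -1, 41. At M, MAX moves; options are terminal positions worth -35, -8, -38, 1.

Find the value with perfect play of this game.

-1

D (MAX): max(-37, -17, -26, 5) = 5
E (MAX): max(-24, -40, 9, -43) = 9
F (MAX): max(23, 43, -16, -47) = 43
G (MAX): max(23, -41, -46) = 23
C (MIN): min(5, 9, 43, 23) = 5
I (MAX): max(1, -3, -20, 44) = 44
J (MAX): max(16, 35, 36, 30) = 36
H (MIN): min(44, 36) = 36
B (MAX): max(5, 36) = 36
M (MAX): max(-35, -8, -38, 1) = 1
L (MIN): min(1, 27, -1, 41) = -1
K (MAX): max(-1, -25, -22) = -1
Root (MIN): min(36, -1, -1) = -1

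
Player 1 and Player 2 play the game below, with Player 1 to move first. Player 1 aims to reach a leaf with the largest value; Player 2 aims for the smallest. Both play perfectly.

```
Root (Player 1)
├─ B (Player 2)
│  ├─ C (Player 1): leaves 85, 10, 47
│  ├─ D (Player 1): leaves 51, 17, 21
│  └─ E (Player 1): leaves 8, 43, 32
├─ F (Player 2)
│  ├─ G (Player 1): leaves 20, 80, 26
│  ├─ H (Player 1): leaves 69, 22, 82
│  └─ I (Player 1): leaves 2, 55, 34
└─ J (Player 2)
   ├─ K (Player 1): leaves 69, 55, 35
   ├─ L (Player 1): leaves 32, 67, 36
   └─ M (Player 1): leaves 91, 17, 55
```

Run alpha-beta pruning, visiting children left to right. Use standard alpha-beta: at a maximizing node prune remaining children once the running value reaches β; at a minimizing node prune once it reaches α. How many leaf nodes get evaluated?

C [α=-∞,β=+∞]: v=85
D [α=-∞,β=85]: v=51
E [α=-∞,β=51]: v=43
B [α=-∞,β=+∞]: v=43
G [α=43,β=+∞]: v=80
H [α=43,β=80]: v=82
I [α=43,β=80]: v=55
F [α=43,β=+∞]: v=55
K [α=55,β=+∞]: v=69
L [α=55,β=69]: v=67
M [α=55,β=67]: v=91 after child 1 ≥ β → β-cutoff, skip 2
J [α=55,β=+∞]: v=67
Root [α=-∞,β=+∞]: v=67
Leaves evaluated: 25 of 27.

25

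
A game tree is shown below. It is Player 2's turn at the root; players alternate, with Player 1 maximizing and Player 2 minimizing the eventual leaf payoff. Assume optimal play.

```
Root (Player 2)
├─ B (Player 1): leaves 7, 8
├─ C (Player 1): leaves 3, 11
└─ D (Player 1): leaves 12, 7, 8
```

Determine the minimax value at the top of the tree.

8

B (Player 1): max(7, 8) = 8
C (Player 1): max(3, 11) = 11
D (Player 1): max(12, 7, 8) = 12
Root (Player 2): min(8, 11, 12) = 8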